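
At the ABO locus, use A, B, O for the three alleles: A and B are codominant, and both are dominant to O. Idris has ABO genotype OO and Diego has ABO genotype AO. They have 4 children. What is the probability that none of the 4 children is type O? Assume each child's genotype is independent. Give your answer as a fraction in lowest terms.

1/16

ABO cross OO × AO → 1/2 O, 1/2 A.
So P(type O) = 1/2 per child.
P(not type O) = 1/2 for one child; (1/2)^4 = 1/16.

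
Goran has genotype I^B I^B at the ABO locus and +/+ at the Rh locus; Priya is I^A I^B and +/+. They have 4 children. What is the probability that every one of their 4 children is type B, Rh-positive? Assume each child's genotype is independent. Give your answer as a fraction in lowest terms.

ABO cross I^B I^B × I^A I^B → 1/2 B, 1/2 AB.
Rh cross +/+ × +/+ → 1 Rh+; so P(type B, Rh-positive) = 1/2 × 1 = 1/2 per child.
All 4 independent: (1/2)^4 = 1/16.

1/16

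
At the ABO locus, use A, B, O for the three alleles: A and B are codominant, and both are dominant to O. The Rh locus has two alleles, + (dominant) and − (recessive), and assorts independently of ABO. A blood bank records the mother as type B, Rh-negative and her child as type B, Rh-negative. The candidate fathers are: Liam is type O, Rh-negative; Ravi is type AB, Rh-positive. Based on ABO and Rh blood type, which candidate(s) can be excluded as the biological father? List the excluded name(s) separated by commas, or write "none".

A candidate is excluded only if no genotype consistent with his phenotype could produce a type B, Rh-negative child with a type B, Rh-negative mother.
Every candidate has at least one consistent genotype combination, so none can be excluded.

none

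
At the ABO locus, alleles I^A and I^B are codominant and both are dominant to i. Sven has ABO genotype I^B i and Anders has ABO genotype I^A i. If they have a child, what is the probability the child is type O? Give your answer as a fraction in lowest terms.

1/4

ABO cross I^B i × I^A i → offspring phenotypes: 1/4 O, 1/4 A, 1/4 B, 1/4 AB.
So P(type O) = 1/4.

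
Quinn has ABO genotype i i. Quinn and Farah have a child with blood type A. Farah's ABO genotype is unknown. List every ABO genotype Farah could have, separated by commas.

I^A I^A, I^A I^B, I^A i

For each candidate genotype of Farah, check whether crossing it with i i can produce every observed child phenotype.
  I^A I^A → possible child types {A} ✓
  I^A I^B → possible child types {A, B} ✓
  I^A i → possible child types {O, A} ✓
  I^B I^B → possible child types {B} ✗
  I^B i → possible child types {O, B} ✗
  i i → possible child types {O} ✗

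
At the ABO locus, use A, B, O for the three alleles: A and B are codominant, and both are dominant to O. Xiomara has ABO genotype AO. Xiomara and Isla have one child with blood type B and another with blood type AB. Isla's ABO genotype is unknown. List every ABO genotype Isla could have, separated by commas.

AB, BB, BO

For each candidate genotype of Isla, check whether crossing it with AO can produce every observed child phenotype.
  AA → possible child types {A} ✗
  AB → possible child types {A, B, AB} ✓
  AO → possible child types {O, A} ✗
  BB → possible child types {B, AB} ✓
  BO → possible child types {O, A, B, AB} ✓
  OO → possible child types {O, A} ✗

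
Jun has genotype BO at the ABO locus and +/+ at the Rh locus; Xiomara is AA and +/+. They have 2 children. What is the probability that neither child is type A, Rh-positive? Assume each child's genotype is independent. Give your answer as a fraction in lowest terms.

ABO cross BO × AA → 1/2 A, 1/2 AB.
Rh cross +/+ × +/+ → 1 Rh+; so P(type A, Rh-positive) = 1/2 × 1 = 1/2 per child.
P(not type A, Rh-positive) = 1/2 for one child; (1/2)^2 = 1/4.

1/4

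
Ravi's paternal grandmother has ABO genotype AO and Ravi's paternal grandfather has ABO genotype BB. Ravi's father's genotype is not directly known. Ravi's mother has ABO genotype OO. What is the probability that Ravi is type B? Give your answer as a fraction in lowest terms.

Ravi's father's ABO genotype from AO × BB: 1/2 AB, 1/2 BO.
Crossing each possibility with the mother OO and summing P(type B): 1/2·1/2 + 1/2·1/2 = 1/2.

1/2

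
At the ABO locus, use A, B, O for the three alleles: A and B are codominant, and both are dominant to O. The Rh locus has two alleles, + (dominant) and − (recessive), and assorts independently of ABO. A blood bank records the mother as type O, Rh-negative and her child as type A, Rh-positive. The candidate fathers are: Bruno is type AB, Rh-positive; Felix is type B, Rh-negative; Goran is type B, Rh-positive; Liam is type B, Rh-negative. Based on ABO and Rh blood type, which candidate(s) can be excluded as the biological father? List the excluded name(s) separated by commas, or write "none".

A candidate is excluded only if no genotype consistent with his phenotype could produce a type A, Rh-positive child with a type O, Rh-negative mother.
Felix (type B, Rh-): no genotype consistent with that phenotype can produce a type-A Rh+ child with a type-O mother.
Goran (type B, Rh+): no genotype consistent with that phenotype can produce a type-A Rh+ child with a type-O mother.
Liam (type B, Rh-): no genotype consistent with that phenotype can produce a type-A Rh+ child with a type-O mother.

Felix, Goran, Liam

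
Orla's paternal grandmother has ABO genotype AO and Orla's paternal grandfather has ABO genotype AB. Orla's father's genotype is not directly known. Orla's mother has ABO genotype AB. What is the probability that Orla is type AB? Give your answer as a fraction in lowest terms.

Orla's father's ABO genotype from AO × AB: 1/4 AA, 1/4 AB, 1/4 AO, 1/4 BO.
Crossing each possibility with the mother AB and summing P(type AB): 1/4·1/2 + 1/4·1/2 + 1/4·1/4 + 1/4·1/4 = 3/8.

3/8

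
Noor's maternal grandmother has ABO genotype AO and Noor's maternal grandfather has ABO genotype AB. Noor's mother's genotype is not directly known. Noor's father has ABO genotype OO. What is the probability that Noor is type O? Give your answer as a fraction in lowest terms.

1/4

Noor's mother's ABO genotype from AO × AB: 1/4 AA, 1/4 AB, 1/4 AO, 1/4 BO.
Crossing each possibility with the father OO and summing P(type O): 1/4·0 + 1/4·0 + 1/4·1/2 + 1/4·1/2 = 1/4.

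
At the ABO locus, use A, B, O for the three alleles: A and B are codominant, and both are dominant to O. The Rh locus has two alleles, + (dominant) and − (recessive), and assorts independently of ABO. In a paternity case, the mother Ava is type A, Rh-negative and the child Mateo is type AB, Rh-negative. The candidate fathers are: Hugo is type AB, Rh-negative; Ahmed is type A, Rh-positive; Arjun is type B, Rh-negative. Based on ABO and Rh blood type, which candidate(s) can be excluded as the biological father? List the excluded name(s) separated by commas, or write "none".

A candidate is excluded only if no genotype consistent with his phenotype could produce a type AB, Rh-negative child with a type A, Rh-negative mother.
Ahmed (type A, Rh+): no genotype consistent with that phenotype can produce a type-AB Rh- child with a type-A mother.

Ahmed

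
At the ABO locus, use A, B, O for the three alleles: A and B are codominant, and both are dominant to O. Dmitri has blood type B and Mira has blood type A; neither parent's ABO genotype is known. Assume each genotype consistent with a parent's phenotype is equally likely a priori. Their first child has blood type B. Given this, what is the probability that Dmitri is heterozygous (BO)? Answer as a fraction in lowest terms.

1/3

Possible genotypes: Dmitri ∈ {BB, BO}; Mira ∈ {AA, AO}.
Weight each parental genotype pair by prior × P(type-B child):
  BB × AO: posterior weight 2/3.
  BO × AO: posterior weight 1/3.
Sum the posterior weight over pairs where Dmitri is BO: 1/3.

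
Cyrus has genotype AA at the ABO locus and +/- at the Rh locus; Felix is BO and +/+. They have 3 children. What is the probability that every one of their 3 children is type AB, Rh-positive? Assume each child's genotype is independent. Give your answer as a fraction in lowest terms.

ABO cross AA × BO → 1/2 A, 1/2 AB.
Rh cross +/- × +/+ → 1 Rh+; so P(type AB, Rh-positive) = 1/2 × 1 = 1/2 per child.
All 3 independent: (1/2)^3 = 1/8.

1/8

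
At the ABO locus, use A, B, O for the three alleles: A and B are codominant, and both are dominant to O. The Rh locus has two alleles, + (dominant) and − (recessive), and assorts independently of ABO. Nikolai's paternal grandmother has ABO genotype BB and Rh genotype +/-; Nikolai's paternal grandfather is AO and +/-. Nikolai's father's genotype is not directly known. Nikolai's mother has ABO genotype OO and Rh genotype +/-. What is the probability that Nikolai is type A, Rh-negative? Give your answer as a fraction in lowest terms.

1/16

Nikolai's father's ABO genotype from BB × AO: 1/2 AB, 1/2 BO.
Crossing each possibility with the mother OO and summing P(type A): 1/2·1/2 + 1/2·0 = 1/4.
Similarly for Rh via the father's Rh distribution: P(Rh-) = 1/4.
Independent loci: 1/4 × 1/4 = 1/16.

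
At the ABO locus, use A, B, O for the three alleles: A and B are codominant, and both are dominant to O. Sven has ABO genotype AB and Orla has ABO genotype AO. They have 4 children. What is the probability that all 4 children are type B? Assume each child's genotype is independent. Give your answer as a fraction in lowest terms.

ABO cross AB × AO → 1/2 A, 1/4 B, 1/4 AB.
So P(type B) = 1/4 per child.
All 4 independent: (1/4)^4 = 1/256.

1/256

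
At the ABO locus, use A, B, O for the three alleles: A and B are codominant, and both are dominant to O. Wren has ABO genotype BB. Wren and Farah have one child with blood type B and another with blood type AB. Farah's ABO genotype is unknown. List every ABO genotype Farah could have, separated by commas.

AB, AO

For each candidate genotype of Farah, check whether crossing it with BB can produce every observed child phenotype.
  AA → possible child types {AB} ✗
  AB → possible child types {B, AB} ✓
  AO → possible child types {B, AB} ✓
  BB → possible child types {B} ✗
  BO → possible child types {B} ✗
  OO → possible child types {B} ✗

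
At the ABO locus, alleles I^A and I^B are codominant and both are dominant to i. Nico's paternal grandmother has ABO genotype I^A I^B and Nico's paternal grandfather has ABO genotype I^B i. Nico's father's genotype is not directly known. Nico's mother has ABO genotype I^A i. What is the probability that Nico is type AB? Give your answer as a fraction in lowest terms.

Nico's father's ABO genotype from I^A I^B × I^B i: 1/4 I^A I^B, 1/4 I^A i, 1/4 I^B I^B, 1/4 I^B i.
Crossing each possibility with the mother I^A i and summing P(type AB): 1/4·1/4 + 1/4·0 + 1/4·1/2 + 1/4·1/4 = 1/4.

1/4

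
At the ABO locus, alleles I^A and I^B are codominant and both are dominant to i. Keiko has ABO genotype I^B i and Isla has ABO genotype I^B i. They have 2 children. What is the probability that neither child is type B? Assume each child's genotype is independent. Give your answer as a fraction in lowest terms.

ABO cross I^B i × I^B i → 1/4 O, 3/4 B.
So P(type B) = 3/4 per child.
P(not type B) = 1/4 for one child; (1/4)^2 = 1/16.

1/16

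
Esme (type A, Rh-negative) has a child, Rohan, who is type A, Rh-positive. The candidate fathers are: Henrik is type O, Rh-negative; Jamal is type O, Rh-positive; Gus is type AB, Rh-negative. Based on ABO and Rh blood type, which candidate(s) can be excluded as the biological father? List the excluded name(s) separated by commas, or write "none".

A candidate is excluded only if no genotype consistent with his phenotype could produce a type A, Rh-positive child with a type A, Rh-negative mother.
Henrik (type O, Rh-): no genotype consistent with that phenotype can produce a type-A Rh+ child with a type-A mother.
Gus (type AB, Rh-): no genotype consistent with that phenotype can produce a type-A Rh+ child with a type-A mother.

Henrik, Gus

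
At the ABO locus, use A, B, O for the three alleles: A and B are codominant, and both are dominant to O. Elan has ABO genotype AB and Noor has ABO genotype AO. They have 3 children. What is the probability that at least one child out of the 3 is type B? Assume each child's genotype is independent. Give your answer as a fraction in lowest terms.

37/64

ABO cross AB × AO → 1/2 A, 1/4 B, 1/4 AB.
So P(type B) = 1/4 per child.
P(none) = (3/4)^3 = 27/64; P(at least one) = 1 − 27/64 = 37/64.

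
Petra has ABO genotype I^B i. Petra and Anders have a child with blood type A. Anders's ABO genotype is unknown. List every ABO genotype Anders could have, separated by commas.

For each candidate genotype of Anders, check whether crossing it with I^B i can produce every observed child phenotype.
  I^A I^A → possible child types {A, AB} ✓
  I^A I^B → possible child types {A, B, AB} ✓
  I^A i → possible child types {O, A, B, AB} ✓
  I^B I^B → possible child types {B} ✗
  I^B i → possible child types {O, B} ✗
  i i → possible child types {O, B} ✗

I^A I^A, I^A I^B, I^A i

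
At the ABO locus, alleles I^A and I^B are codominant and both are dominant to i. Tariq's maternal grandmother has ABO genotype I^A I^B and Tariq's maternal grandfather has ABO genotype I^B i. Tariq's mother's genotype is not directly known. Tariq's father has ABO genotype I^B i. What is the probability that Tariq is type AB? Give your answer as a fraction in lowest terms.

Tariq's mother's ABO genotype from I^A I^B × I^B i: 1/4 I^A I^B, 1/4 I^A i, 1/4 I^B I^B, 1/4 I^B i.
Crossing each possibility with the father I^B i and summing P(type AB): 1/4·1/4 + 1/4·1/4 + 1/4·0 + 1/4·0 = 1/8.

1/8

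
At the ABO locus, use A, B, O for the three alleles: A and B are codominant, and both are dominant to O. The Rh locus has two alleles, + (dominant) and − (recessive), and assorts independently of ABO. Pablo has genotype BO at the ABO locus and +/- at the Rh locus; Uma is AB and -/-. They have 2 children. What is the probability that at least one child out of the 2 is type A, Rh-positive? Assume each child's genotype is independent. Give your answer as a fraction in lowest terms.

ABO cross BO × AB → 1/4 A, 1/2 B, 1/4 AB.
Rh cross +/- × -/- → 1/2 Rh+, 1/2 Rh-; so P(type A, Rh-positive) = 1/4 × 1/2 = 1/8 per child.
P(none) = (7/8)^2 = 49/64; P(at least one) = 1 − 49/64 = 15/64.

15/64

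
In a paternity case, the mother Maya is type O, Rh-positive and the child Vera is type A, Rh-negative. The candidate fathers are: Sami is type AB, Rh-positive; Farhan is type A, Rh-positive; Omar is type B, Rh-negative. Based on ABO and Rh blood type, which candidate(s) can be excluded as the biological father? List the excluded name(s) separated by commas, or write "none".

A candidate is excluded only if no genotype consistent with his phenotype could produce a type A, Rh-negative child with a type O, Rh-positive mother.
Omar (type B, Rh-): no genotype consistent with that phenotype can produce a type-A Rh- child with a type-O mother.

Omar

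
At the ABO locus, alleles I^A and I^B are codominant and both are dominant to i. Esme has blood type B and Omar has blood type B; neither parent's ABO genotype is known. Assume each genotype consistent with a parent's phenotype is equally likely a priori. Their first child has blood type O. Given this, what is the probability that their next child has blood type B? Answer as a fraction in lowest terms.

3/4

Possible genotypes: Esme ∈ {I^B I^B, I^B i}; Omar ∈ {I^B I^B, I^B i}.
Weight each parental genotype pair by prior × P(type-O child):
  I^B i × I^B i: posterior weight 1; P(next child type B) = 3/4.
Weighted sum = 3/4.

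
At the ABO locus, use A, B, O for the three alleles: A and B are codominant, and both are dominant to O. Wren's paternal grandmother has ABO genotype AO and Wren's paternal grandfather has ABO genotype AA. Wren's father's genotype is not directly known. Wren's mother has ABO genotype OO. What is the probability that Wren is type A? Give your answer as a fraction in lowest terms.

3/4

Wren's father's ABO genotype from AO × AA: 1/2 AA, 1/2 AO.
Crossing each possibility with the mother OO and summing P(type A): 1/2·1 + 1/2·1/2 = 3/4.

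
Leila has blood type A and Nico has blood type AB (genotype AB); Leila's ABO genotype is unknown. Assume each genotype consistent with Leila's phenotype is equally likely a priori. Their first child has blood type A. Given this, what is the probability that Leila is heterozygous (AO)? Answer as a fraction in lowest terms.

1/2

Possible genotypes: Leila ∈ {AA, AO}; Nico ∈ {AB}.
Weight each parental genotype pair by prior × P(type-A child):
  AA × AB: posterior weight 1/2.
  AO × AB: posterior weight 1/2.
Sum the posterior weight over pairs where Leila is AO: 1/2.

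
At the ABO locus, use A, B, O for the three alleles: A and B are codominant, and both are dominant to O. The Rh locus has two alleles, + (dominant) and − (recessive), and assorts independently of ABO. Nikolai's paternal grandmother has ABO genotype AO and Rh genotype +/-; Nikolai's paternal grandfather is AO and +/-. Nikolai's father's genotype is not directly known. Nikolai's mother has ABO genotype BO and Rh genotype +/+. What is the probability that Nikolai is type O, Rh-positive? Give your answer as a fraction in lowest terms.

Nikolai's father's ABO genotype from AO × AO: 1/4 AA, 1/2 AO, 1/4 OO.
Crossing each possibility with the mother BO and summing P(type O): 1/4·0 + 1/2·1/4 + 1/4·1/2 = 1/4.
Similarly for Rh via the father's Rh distribution: P(Rh+) = 1.
Independent loci: 1/4 × 1 = 1/4.

1/4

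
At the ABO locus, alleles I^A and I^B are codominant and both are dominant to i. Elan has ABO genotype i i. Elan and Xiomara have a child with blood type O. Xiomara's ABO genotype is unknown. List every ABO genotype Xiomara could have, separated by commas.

For each candidate genotype of Xiomara, check whether crossing it with i i can produce every observed child phenotype.
  I^A I^A → possible child types {A} ✗
  I^A I^B → possible child types {A, B} ✗
  I^A i → possible child types {O, A} ✓
  I^B I^B → possible child types {B} ✗
  I^B i → possible child types {O, B} ✓
  i i → possible child types {O} ✓

I^A i, I^B i, i i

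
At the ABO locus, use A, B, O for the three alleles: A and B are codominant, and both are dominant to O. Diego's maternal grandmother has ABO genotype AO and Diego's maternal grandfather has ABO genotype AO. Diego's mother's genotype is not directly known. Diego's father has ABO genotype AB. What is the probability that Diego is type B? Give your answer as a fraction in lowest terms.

Diego's mother's ABO genotype from AO × AO: 1/4 AA, 1/2 AO, 1/4 OO.
Crossing each possibility with the father AB and summing P(type B): 1/4·0 + 1/2·1/4 + 1/4·1/2 = 1/4.

1/4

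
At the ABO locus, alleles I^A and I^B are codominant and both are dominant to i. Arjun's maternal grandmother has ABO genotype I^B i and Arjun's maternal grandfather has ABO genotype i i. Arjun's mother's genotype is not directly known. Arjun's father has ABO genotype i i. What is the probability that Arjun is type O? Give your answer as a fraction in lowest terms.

3/4

Arjun's mother's ABO genotype from I^B i × i i: 1/2 I^B i, 1/2 i i.
Crossing each possibility with the father i i and summing P(type O): 1/2·1/2 + 1/2·1 = 3/4.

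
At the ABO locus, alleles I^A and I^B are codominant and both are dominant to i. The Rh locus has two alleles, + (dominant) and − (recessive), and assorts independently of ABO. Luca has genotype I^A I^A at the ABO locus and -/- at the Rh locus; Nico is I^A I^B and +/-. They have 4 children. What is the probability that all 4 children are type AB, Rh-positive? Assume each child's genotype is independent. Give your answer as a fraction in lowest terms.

1/256

ABO cross I^A I^A × I^A I^B → 1/2 A, 1/2 AB.
Rh cross -/- × +/- → 1/2 Rh+, 1/2 Rh-; so P(type AB, Rh-positive) = 1/2 × 1/2 = 1/4 per child.
All 4 independent: (1/4)^4 = 1/256.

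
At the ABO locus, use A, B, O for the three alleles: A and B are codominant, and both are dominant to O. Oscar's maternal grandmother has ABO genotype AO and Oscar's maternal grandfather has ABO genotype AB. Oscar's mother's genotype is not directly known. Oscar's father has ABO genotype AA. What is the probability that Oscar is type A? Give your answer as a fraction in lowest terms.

3/4

Oscar's mother's ABO genotype from AO × AB: 1/4 AA, 1/4 AB, 1/4 AO, 1/4 BO.
Crossing each possibility with the father AA and summing P(type A): 1/4·1 + 1/4·1/2 + 1/4·1 + 1/4·1/2 = 3/4.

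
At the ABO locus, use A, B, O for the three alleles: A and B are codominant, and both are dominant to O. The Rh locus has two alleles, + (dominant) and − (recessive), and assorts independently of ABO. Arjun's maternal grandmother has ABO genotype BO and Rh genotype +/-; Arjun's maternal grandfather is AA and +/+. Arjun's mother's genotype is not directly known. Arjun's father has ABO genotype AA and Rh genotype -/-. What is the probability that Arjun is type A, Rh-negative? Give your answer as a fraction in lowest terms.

Arjun's mother's ABO genotype from BO × AA: 1/2 AB, 1/2 AO.
Crossing each possibility with the father AA and summing P(type A): 1/2·1/2 + 1/2·1 = 3/4.
Similarly for Rh via the mother's Rh distribution: P(Rh-) = 1/4.
Independent loci: 3/4 × 1/4 = 3/16.

3/16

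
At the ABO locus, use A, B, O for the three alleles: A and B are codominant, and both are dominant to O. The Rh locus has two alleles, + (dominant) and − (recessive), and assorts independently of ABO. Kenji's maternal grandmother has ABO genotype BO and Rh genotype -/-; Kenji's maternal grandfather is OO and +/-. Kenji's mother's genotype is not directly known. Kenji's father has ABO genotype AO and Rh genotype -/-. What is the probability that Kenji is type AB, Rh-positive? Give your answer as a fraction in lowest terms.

1/32

Kenji's mother's ABO genotype from BO × OO: 1/2 BO, 1/2 OO.
Crossing each possibility with the father AO and summing P(type AB): 1/2·1/4 + 1/2·0 = 1/8.
Similarly for Rh via the mother's Rh distribution: P(Rh+) = 1/4.
Independent loci: 1/8 × 1/4 = 1/32.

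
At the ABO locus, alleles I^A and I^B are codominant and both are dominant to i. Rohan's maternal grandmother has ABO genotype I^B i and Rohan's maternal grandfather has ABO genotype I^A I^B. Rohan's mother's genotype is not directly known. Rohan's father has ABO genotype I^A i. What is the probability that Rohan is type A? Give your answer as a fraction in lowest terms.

Rohan's mother's ABO genotype from I^B i × I^A I^B: 1/4 I^A I^B, 1/4 I^A i, 1/4 I^B I^B, 1/4 I^B i.
Crossing each possibility with the father I^A i and summing P(type A): 1/4·1/2 + 1/4·3/4 + 1/4·0 + 1/4·1/4 = 3/8.

3/8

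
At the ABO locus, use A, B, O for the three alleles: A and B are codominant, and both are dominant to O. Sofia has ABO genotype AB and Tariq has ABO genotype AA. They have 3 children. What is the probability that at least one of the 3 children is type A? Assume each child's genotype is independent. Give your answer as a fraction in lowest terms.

ABO cross AB × AA → 1/2 A, 1/2 AB.
So P(type A) = 1/2 per child.
P(none) = (1/2)^3 = 1/8; P(at least one) = 1 − 1/8 = 7/8.

7/8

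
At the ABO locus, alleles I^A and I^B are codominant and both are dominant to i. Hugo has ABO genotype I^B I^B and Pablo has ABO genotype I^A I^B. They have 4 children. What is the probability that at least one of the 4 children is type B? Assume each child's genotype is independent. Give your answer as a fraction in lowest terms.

ABO cross I^B I^B × I^A I^B → 1/2 B, 1/2 AB.
So P(type B) = 1/2 per child.
P(none) = (1/2)^4 = 1/16; P(at least one) = 1 − 1/16 = 15/16.

15/16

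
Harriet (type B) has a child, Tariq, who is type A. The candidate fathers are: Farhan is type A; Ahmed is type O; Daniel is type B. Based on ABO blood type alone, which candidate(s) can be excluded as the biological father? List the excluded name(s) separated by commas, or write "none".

Ahmed, Daniel

A candidate is excluded only if no genotype consistent with his phenotype could produce a type A child with a type B mother.
Ahmed (type O): no genotype consistent with that phenotype can produce a type-A child with a type-B mother.
Daniel (type B): no genotype consistent with that phenotype can produce a type-A child with a type-B mother.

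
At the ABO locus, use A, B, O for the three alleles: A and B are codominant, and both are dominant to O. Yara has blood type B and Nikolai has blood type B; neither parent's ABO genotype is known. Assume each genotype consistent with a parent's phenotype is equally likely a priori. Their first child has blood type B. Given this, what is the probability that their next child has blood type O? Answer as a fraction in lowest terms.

1/20

Possible genotypes: Yara ∈ {BB, BO}; Nikolai ∈ {BB, BO}.
Weight each parental genotype pair by prior × P(type-B child):
  BB × BB: posterior weight 4/15; P(next child type O) = 0.
  BB × BO: posterior weight 4/15; P(next child type O) = 0.
  BO × BB: posterior weight 4/15; P(next child type O) = 0.
  BO × BO: posterior weight 1/5; P(next child type O) = 1/4.
Weighted sum = 1/20.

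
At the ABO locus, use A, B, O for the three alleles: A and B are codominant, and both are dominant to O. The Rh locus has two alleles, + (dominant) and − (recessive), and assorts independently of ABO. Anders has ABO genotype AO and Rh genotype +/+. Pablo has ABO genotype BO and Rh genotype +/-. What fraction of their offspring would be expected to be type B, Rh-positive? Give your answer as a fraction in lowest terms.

ABO cross AO × BO → offspring phenotypes: 1/4 O, 1/4 A, 1/4 B, 1/4 AB.
Rh cross +/+ × +/- → 1 Rh+.
Independent loci: P(type B, Rh-positive) = 1/4 × 1 = 1/4.

1/4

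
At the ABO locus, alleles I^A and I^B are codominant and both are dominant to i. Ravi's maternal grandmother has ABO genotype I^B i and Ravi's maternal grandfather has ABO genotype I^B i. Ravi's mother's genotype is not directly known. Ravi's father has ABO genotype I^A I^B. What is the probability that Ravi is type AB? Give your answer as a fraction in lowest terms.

1/4

Ravi's mother's ABO genotype from I^B i × I^B i: 1/4 I^B I^B, 1/2 I^B i, 1/4 i i.
Crossing each possibility with the father I^A I^B and summing P(type AB): 1/4·1/2 + 1/2·1/4 + 1/4·0 = 1/4.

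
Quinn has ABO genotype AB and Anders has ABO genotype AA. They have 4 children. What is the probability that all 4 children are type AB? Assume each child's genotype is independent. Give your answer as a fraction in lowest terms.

1/16

ABO cross AB × AA → 1/2 A, 1/2 AB.
So P(type AB) = 1/2 per child.
All 4 independent: (1/2)^4 = 1/16.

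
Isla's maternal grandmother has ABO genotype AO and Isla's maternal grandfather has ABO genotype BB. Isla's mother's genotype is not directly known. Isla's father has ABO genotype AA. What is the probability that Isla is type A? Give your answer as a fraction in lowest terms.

Isla's mother's ABO genotype from AO × BB: 1/2 AB, 1/2 BO.
Crossing each possibility with the father AA and summing P(type A): 1/2·1/2 + 1/2·1/2 = 1/2.

1/2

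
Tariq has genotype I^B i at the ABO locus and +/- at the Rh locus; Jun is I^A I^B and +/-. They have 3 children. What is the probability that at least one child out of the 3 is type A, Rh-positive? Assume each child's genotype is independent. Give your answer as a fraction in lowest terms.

ABO cross I^B i × I^A I^B → 1/4 A, 1/2 B, 1/4 AB.
Rh cross +/- × +/- → 3/4 Rh+, 1/4 Rh-; so P(type A, Rh-positive) = 1/4 × 3/4 = 3/16 per child.
P(none) = (13/16)^3 = 2197/4096; P(at least one) = 1 − 2197/4096 = 1899/4096.

1899/4096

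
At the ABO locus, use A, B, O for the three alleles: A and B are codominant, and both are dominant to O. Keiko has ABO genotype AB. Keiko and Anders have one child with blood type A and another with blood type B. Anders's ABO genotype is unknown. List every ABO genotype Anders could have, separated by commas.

For each candidate genotype of Anders, check whether crossing it with AB can produce every observed child phenotype.
  AA → possible child types {A, AB} ✗
  AB → possible child types {A, B, AB} ✓
  AO → possible child types {A, B, AB} ✓
  BB → possible child types {B, AB} ✗
  BO → possible child types {A, B, AB} ✓
  OO → possible child types {A, B} ✓

AB, AO, BO, OO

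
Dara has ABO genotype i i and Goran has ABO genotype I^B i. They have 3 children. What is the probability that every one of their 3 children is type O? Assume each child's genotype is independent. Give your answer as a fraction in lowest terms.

1/8

ABO cross i i × I^B i → 1/2 O, 1/2 B.
So P(type O) = 1/2 per child.
All 3 independent: (1/2)^3 = 1/8.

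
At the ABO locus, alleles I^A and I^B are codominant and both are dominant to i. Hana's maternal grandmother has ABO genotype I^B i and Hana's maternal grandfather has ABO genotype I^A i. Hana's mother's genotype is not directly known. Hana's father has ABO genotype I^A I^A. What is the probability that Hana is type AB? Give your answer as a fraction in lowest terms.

1/4

Hana's mother's ABO genotype from I^B i × I^A i: 1/4 I^A I^B, 1/4 I^A i, 1/4 I^B i, 1/4 i i.
Crossing each possibility with the father I^A I^A and summing P(type AB): 1/4·1/2 + 1/4·0 + 1/4·1/2 + 1/4·0 = 1/4.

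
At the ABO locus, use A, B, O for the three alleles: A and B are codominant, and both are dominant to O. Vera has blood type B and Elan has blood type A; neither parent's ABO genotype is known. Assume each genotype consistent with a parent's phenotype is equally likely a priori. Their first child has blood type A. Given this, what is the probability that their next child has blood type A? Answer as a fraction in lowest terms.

Possible genotypes: Vera ∈ {BB, BO}; Elan ∈ {AA, AO}.
Weight each parental genotype pair by prior × P(type-A child):
  BO × AA: posterior weight 2/3; P(next child type A) = 1/2.
  BO × AO: posterior weight 1/3; P(next child type A) = 1/4.
Weighted sum = 5/12.

5/12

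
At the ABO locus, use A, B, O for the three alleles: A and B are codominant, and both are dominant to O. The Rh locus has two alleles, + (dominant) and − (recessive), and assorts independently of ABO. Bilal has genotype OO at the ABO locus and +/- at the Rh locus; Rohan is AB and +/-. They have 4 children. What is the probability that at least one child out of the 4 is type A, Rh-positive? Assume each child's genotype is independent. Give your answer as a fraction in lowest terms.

ABO cross OO × AB → 1/2 A, 1/2 B.
Rh cross +/- × +/- → 3/4 Rh+, 1/4 Rh-; so P(type A, Rh-positive) = 1/2 × 3/4 = 3/8 per child.
P(none) = (5/8)^4 = 625/4096; P(at least one) = 1 − 625/4096 = 3471/4096.

3471/4096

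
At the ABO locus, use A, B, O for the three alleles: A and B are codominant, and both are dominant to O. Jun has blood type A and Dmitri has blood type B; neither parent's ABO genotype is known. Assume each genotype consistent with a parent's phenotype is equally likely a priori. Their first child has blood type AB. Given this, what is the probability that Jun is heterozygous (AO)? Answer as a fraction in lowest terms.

1/3

Possible genotypes: Jun ∈ {AA, AO}; Dmitri ∈ {BB, BO}.
Weight each parental genotype pair by prior × P(type-AB child):
  AA × BB: posterior weight 4/9.
  AA × BO: posterior weight 2/9.
  AO × BB: posterior weight 2/9.
  AO × BO: posterior weight 1/9.
Sum the posterior weight over pairs where Jun is AO: 1/3.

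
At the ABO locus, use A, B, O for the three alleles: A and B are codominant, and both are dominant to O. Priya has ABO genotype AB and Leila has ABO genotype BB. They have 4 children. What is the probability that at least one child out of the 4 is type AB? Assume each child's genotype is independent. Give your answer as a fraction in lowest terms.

ABO cross AB × BB → 1/2 B, 1/2 AB.
So P(type AB) = 1/2 per child.
P(none) = (1/2)^4 = 1/16; P(at least one) = 1 − 1/16 = 15/16.

15/16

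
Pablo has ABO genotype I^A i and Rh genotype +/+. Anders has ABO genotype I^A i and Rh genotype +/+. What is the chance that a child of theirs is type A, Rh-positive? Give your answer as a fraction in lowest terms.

3/4

ABO cross I^A i × I^A i → offspring phenotypes: 1/4 O, 3/4 A.
Rh cross +/+ × +/+ → 1 Rh+.
Independent loci: P(type A, Rh-positive) = 3/4 × 1 = 3/4.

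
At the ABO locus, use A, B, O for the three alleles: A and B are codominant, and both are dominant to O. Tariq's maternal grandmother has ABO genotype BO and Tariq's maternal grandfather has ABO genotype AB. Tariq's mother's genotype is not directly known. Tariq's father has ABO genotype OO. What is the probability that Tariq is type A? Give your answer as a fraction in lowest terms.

Tariq's mother's ABO genotype from BO × AB: 1/4 AB, 1/4 AO, 1/4 BB, 1/4 BO.
Crossing each possibility with the father OO and summing P(type A): 1/4·1/2 + 1/4·1/2 + 1/4·0 + 1/4·0 = 1/4.

1/4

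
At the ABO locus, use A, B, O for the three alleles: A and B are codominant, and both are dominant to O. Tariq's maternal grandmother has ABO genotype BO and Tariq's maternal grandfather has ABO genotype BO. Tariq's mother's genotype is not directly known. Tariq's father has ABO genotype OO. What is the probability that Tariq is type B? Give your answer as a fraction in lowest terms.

Tariq's mother's ABO genotype from BO × BO: 1/4 BB, 1/2 BO, 1/4 OO.
Crossing each possibility with the father OO and summing P(type B): 1/4·1 + 1/2·1/2 + 1/4·0 = 1/2.

1/2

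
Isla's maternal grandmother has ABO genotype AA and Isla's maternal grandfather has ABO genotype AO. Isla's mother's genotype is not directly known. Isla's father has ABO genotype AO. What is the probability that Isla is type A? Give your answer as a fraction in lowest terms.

Isla's mother's ABO genotype from AA × AO: 1/2 AA, 1/2 AO.
Crossing each possibility with the father AO and summing P(type A): 1/2·1 + 1/2·3/4 = 7/8.

7/8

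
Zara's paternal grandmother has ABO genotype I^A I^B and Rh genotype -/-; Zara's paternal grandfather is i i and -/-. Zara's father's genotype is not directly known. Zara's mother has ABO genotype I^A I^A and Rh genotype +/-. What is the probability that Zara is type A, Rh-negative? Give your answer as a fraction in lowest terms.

3/8

Zara's father's ABO genotype from I^A I^B × i i: 1/2 I^A i, 1/2 I^B i.
Crossing each possibility with the mother I^A I^A and summing P(type A): 1/2·1 + 1/2·1/2 = 3/4.
Similarly for Rh via the father's Rh distribution: P(Rh-) = 1/2.
Independent loci: 3/4 × 1/2 = 3/8.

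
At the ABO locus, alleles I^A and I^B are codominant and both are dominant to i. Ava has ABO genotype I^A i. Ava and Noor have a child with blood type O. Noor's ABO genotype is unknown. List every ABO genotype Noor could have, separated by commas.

For each candidate genotype of Noor, check whether crossing it with I^A i can produce every observed child phenotype.
  I^A I^A → possible child types {A} ✗
  I^A I^B → possible child types {A, B, AB} ✗
  I^A i → possible child types {O, A} ✓
  I^B I^B → possible child types {B, AB} ✗
  I^B i → possible child types {O, A, B, AB} ✓
  i i → possible child types {O, A} ✓

I^A i, I^B i, i i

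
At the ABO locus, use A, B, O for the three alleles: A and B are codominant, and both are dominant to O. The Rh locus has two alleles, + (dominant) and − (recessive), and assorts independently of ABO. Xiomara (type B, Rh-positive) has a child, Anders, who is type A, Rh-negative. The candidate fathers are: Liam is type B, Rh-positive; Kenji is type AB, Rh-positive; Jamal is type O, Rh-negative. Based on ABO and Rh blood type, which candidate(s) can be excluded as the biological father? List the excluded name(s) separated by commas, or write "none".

A candidate is excluded only if no genotype consistent with his phenotype could produce a type A, Rh-negative child with a type B, Rh-positive mother.
Liam (type B, Rh+): no genotype consistent with that phenotype can produce a type-A Rh- child with a type-B mother.
Jamal (type O, Rh-): no genotype consistent with that phenotype can produce a type-A Rh- child with a type-B mother.

Liam, Jamal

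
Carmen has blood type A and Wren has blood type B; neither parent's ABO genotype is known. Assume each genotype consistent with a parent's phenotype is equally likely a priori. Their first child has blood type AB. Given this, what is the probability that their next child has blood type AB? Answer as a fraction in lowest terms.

Possible genotypes: Carmen ∈ {AA, AO}; Wren ∈ {BB, BO}.
Weight each parental genotype pair by prior × P(type-AB child):
  AA × BB: posterior weight 4/9; P(next child type AB) = 1.
  AA × BO: posterior weight 2/9; P(next child type AB) = 1/2.
  AO × BB: posterior weight 2/9; P(next child type AB) = 1/2.
  AO × BO: posterior weight 1/9; P(next child type AB) = 1/4.
Weighted sum = 25/36.

25/36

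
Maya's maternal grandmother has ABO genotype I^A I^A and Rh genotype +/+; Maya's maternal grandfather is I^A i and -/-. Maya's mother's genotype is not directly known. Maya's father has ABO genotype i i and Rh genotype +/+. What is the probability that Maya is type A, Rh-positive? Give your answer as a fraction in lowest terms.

Maya's mother's ABO genotype from I^A I^A × I^A i: 1/2 I^A I^A, 1/2 I^A i.
Crossing each possibility with the father i i and summing P(type A): 1/2·1 + 1/2·1/2 = 3/4.
Similarly for Rh via the mother's Rh distribution: P(Rh+) = 1.
Independent loci: 3/4 × 1 = 3/4.

3/4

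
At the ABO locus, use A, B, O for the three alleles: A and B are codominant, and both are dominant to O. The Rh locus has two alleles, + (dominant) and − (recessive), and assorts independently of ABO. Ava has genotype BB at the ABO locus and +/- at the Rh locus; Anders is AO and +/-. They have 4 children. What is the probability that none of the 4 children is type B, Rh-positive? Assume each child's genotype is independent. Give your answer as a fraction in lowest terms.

ABO cross BB × AO → 1/2 B, 1/2 AB.
Rh cross +/- × +/- → 3/4 Rh+, 1/4 Rh-; so P(type B, Rh-positive) = 1/2 × 3/4 = 3/8 per child.
P(not type B, Rh-positive) = 5/8 for one child; (5/8)^4 = 625/4096.

625/4096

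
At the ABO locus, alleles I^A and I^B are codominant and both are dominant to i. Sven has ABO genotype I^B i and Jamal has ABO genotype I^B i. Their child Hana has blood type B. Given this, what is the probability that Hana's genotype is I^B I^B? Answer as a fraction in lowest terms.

Cross I^B i × I^B i → 1/4 I^B I^B, 1/2 I^B i, 1/4 i i.
Type-B genotypes among offspring: I^B I^B (1/4), I^B i (1/2); total 3/4.
P(I^B I^B | type B) = (1/4) / (3/4) = 1/3.

1/3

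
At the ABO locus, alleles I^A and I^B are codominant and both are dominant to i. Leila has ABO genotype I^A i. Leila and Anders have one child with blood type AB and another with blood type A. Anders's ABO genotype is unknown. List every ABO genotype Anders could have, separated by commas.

For each candidate genotype of Anders, check whether crossing it with I^A i can produce every observed child phenotype.
  I^A I^A → possible child types {A} ✗
  I^A I^B → possible child types {A, B, AB} ✓
  I^A i → possible child types {O, A} ✗
  I^B I^B → possible child types {B, AB} ✗
  I^B i → possible child types {O, A, B, AB} ✓
  i i → possible child types {O, A} ✗

I^A I^B, I^B i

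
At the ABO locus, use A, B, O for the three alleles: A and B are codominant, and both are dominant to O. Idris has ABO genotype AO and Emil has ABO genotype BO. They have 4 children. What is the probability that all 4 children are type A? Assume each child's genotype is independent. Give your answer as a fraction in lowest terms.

ABO cross AO × BO → 1/4 O, 1/4 A, 1/4 B, 1/4 AB.
So P(type A) = 1/4 per child.
All 4 independent: (1/4)^4 = 1/256.

1/256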